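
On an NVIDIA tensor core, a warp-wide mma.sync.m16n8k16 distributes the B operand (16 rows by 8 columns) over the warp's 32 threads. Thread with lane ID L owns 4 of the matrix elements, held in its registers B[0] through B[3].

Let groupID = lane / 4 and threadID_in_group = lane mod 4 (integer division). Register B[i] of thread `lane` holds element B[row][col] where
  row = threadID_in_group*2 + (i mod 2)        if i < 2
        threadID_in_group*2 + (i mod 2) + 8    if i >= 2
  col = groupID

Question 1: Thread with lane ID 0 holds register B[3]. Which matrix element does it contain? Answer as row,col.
L=0→G=0>>2=0, T=0&3=0
[3]→row 0·2+1+8=9  col G=0

9,0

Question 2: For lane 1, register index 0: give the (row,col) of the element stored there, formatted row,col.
2,0

lane 1: g=0 (1/4), t=1 (1%4)
i=0: r=1*2+0+0=2, c=g=0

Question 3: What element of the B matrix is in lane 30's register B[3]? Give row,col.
13,7

30: gr=7,th=2
[3] (2*2+1+8,7) = (13,7)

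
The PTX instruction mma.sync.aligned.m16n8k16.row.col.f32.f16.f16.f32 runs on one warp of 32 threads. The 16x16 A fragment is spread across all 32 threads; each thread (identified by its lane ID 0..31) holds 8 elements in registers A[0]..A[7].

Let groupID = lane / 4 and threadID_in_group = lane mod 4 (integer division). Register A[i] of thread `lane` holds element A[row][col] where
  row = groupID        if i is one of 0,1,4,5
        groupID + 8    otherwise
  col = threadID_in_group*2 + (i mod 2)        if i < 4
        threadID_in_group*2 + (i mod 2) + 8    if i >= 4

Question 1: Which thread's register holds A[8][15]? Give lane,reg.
r:8=>grp=0,rB=1  c:15=>cB=1,tig=3,lo=1
L=0*4+3=3  i=1*4+1*2+1=7

3,7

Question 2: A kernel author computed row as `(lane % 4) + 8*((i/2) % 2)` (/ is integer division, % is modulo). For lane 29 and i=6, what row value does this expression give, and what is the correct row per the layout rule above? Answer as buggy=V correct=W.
buggy=9 correct=15

`(lane % 4) + 8*((i/2) % 2)`[29,6]->9
29: gid=7,tid=1
[6] (7+8,1*2+0+8) = (15,10)
row: 9 vs 15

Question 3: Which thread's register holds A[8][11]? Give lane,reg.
r:8=>grp=0,rB=1  c:11=>cB=1,tig=1,lo=1
L=0*4+1=1  i=1*4+1*2+1=7

1,7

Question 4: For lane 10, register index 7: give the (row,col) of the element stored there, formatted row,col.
10,13

10: gid=2,tid=2
[7] (2+8,2*2+1+8) = (10,13)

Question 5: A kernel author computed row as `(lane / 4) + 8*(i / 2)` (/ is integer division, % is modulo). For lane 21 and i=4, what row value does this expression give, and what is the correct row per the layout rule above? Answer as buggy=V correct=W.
buggy=21 correct=5

`(lane / 4) + 8*(i / 2)`[21,4]→21
lane 21→21/4=5, 21 mod 4=1
i=4  r:5+0→5  c:2·1+0+8→10
row: 21 vs 5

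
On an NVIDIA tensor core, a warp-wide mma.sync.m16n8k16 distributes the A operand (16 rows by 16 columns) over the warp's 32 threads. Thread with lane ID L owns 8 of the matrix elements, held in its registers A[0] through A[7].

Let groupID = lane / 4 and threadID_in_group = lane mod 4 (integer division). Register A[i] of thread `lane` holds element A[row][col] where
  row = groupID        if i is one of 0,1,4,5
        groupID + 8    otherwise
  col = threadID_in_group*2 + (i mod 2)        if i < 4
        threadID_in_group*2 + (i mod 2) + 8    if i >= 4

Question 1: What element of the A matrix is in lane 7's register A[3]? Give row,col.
9,7

lane 7→7/4=1, 7 mod 4=3
i=3  r:1+8→9  c:2·3+1+0→7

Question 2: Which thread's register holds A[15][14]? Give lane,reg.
31,6

r:15=>grp=7,rB=1  c:14=>cB=1,tig=3,lo=0
L=7*4+3=31  i=1*4+1*2+0=6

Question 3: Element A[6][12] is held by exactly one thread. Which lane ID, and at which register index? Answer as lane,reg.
r=6⇒gr=6,Rb=0  c=12⇒Cb=1,th=2,odd=0
L=6*4+2=26  i=1*4+0*2+0=4

26,4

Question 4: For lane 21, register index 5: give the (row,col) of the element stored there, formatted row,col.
lane 21->21/4=5, 21 mod 4=1
i=5  r:5+0->5  c:2·1+1+8->11

5,11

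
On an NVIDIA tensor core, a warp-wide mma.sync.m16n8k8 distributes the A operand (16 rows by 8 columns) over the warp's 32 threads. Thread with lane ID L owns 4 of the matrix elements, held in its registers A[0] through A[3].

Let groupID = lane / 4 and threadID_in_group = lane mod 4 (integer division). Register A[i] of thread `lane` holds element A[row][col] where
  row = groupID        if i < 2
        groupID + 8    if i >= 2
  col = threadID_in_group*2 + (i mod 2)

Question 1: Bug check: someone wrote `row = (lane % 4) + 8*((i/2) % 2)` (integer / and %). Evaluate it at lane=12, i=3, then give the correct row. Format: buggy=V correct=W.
`(lane % 4) + 8*((i/2) % 2)`[12,3]->8
lane 12: gid=3 (12/4), tid=0 (12%4)
i=3: r=3+8=11, c=0*2+1=1
row: 8 vs 11

buggy=8 correct=11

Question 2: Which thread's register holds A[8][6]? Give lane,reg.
r: 8->gid=0,r8=1  c: 6->tid=3,i&1=0
L=0*4+3=3  i=1*2+0=2

3,2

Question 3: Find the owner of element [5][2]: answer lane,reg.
r:5=>grp=5,rB=0  c:2=>tig=1,lo=0
L=5*4+1=21  i=0*2+0=0

21,0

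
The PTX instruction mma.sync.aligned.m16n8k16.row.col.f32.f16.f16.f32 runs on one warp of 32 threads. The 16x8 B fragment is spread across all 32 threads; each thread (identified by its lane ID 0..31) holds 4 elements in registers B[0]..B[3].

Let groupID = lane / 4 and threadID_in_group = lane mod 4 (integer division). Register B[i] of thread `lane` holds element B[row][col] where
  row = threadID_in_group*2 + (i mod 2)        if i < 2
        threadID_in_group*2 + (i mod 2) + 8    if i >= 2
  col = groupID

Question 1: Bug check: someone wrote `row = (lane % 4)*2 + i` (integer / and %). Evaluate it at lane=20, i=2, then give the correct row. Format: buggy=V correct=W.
`(lane % 4)*2 + i`[20,2]->2
lane 20->20/4=5, 20 mod 4=0
i=2  r:2·0+0+8->8  c:5
row: 2 vs 8

buggy=2 correct=8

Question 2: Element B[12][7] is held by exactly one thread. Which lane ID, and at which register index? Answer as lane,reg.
c: 7->gid=7  r: 12->r8=1,tid=2,i&1=0
L=7*4+2=30  i=1*2+0=2

30,2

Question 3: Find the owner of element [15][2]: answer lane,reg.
c=2⇒gr=2  r=15⇒Rb=1,th=3,odd=1
L=2*4+3=11  i=1*2+1=3

11,3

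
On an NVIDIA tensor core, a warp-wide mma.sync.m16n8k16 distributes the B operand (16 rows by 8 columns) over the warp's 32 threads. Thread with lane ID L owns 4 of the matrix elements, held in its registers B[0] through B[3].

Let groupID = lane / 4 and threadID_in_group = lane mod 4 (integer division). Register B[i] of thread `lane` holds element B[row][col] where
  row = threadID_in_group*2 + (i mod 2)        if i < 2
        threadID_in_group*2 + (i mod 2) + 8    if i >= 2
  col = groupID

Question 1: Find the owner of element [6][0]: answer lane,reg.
3,0

c=0→G=0  r=6→rhi=0,T=3,p=0
L=0*4+3=3  i=0*2+0=0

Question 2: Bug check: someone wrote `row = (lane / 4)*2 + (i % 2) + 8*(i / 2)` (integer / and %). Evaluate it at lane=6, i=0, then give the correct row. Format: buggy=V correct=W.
buggy=2 correct=4

`(lane / 4)*2 + (i % 2) + 8*(i / 2)`[6,0]=>2
lane 6: grp=1 (6/4), tig=2 (6%4)
i=0: r=2*2+0+0=4, c=grp=1
row: 2 vs 4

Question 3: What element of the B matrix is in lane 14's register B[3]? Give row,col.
13,3

14: gid=3,tid=2
[3] (2*2+1+8,3) = (13,3)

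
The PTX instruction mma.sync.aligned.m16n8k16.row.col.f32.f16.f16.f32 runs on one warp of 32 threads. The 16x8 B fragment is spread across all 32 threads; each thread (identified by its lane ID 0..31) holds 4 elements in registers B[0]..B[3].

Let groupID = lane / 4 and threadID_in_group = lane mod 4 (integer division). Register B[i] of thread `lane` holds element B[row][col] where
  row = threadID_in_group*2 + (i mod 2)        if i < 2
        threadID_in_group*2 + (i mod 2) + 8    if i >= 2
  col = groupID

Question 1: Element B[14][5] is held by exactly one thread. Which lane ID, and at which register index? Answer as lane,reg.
c=5⇒gr=5  r=14⇒Rb=1,th=3,odd=0
L=5*4+3=23  i=1*2+0=2

23,2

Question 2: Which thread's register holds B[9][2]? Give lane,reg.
c:2=>grp=2  r:9=>rB=1,tig=0,lo=1
L=2*4+0=8  i=1*2+1=3

8,3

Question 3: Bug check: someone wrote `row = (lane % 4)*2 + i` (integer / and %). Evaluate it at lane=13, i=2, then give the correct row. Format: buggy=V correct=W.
`(lane % 4)*2 + i`[13,2]→4
lane 13→13/4=3, 13 mod 4=1
i=2  r:2·1+0+8→10  c:3
row: 4 vs 10

buggy=4 correct=10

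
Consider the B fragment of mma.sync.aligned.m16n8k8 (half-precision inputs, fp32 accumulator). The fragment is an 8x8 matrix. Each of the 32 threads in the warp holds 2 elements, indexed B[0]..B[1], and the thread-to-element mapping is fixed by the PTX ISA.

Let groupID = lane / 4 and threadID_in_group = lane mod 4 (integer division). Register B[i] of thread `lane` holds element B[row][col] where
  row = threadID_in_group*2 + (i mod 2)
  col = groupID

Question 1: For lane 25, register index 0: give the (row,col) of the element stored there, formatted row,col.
25: gr=6,th=1
[0] (1*2+0,6) = (2,6)

2,6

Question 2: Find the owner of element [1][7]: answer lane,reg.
c=7->g=7  r=1->t=0,b0=1
L=7*4+0=28  i=1=1

28,1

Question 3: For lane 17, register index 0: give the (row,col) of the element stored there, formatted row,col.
2,4

L=17->gid=17>>2=4, tid=17&3=1
[0]->row 1·2+0=2  col gid=4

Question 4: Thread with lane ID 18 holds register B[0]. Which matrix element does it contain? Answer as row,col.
lane 18->18/4=4, 18 mod 4=2
i=0  r:2·2+0->4  c:4

4,4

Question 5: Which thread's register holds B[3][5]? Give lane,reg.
21,1

c:5=>grp=5  r:3=>tig=1,lo=1
L=5*4+1=21  i=1=1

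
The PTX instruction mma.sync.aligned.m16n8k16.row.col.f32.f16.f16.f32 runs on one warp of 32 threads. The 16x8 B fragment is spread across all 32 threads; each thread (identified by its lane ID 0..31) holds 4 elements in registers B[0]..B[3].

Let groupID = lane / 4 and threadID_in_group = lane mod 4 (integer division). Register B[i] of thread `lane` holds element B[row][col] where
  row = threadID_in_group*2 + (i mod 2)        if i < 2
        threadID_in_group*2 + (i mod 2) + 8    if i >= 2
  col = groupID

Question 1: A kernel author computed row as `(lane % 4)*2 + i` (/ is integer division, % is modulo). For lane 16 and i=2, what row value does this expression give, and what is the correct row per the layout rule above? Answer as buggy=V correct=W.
`(lane % 4)*2 + i`[16,2]→2
lane 16: G=4 (16/4), T=0 (16%4)
i=2: r=0*2+0+8=8, c=G=4
row: 2 vs 8

buggy=2 correct=8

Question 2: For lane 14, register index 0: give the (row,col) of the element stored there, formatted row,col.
lane 14->14/4=3, 14 mod 4=2
i=0  r:2·2+0+0->4  c:3

4,3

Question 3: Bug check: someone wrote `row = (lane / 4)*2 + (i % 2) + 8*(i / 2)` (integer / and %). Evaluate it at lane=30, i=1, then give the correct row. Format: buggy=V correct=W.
buggy=15 correct=5

`(lane / 4)*2 + (i % 2) + 8*(i / 2)`[30,1]->15
30: gid=7,tid=2
[1] (2*2+1+0,7) = (5,7)
row: 15 vs 5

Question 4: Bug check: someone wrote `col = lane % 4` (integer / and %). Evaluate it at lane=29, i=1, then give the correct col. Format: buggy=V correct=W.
buggy=1 correct=7

`lane % 4`[29,1]->1
lane 29: gid=7 (29/4), tid=1 (29%4)
i=1: r=1*2+1+0=3, c=gid=7
col: 1 vs 7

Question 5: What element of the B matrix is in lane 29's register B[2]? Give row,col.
10,7

lane 29→29/4=7, 29 mod 4=1
i=2  r:2·1+0+8→10  c:7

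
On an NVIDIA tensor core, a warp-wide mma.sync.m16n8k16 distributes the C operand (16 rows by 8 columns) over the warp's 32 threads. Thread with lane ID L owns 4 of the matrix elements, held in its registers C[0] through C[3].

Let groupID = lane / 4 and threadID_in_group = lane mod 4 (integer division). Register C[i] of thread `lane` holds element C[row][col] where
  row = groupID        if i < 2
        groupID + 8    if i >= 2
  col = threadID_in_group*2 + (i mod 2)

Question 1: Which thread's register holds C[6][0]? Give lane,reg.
r=6⇒gr=6,Rb=0  c=0⇒th=0,odd=0
L=6*4+0=24  i=0*2+0=0

24,0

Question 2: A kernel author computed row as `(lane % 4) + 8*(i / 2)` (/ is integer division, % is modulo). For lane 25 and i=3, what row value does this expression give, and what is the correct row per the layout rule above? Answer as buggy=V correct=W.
`(lane % 4) + 8*(i / 2)`[25,3]⇒9
L=25⇒gr=25>>2=6, th=25&3=1
[3]⇒row 6+8=14  col 1·2+1=3
row: 9 vs 14

buggy=9 correct=14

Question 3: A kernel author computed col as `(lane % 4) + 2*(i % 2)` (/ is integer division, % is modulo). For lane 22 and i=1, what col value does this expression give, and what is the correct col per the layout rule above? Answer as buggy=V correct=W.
`(lane % 4) + 2*(i % 2)`[22,1]→4
L=22→G=22>>2=5, T=22&3=2
[1]→row 5+0=5  col 2·2+1=5
col: 4 vs 5

buggy=4 correct=5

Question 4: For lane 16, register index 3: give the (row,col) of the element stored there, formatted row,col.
12,1

lane 16=>16/4=4, 16 mod 4=0
i=3  r:4+8=>12  c:2·0+1=>1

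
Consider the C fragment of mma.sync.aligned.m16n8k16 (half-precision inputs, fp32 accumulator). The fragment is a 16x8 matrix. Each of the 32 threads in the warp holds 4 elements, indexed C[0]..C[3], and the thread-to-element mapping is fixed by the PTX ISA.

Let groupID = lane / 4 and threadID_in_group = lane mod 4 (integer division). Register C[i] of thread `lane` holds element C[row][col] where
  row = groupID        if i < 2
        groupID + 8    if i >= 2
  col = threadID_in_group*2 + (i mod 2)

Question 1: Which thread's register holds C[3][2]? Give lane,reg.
r=3→G=3,rhi=0  c=2→T=1,p=0
L=3*4+1=13  i=0*2+0=0

13,0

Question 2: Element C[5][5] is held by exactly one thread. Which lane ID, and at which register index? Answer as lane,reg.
r=5⇒gr=5,Rb=0  c=5⇒th=2,odd=1
L=5*4+2=22  i=0*2+1=1

22,1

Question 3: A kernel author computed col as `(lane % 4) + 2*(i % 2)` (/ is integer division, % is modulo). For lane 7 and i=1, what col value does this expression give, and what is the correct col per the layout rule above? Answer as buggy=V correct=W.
buggy=5 correct=7

`(lane % 4) + 2*(i % 2)`[7,1]->5
7: gid=1,tid=3
[1] (1+0,3*2+1) = (1,7)
col: 5 vs 7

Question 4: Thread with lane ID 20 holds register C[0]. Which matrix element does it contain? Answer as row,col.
lane 20⇒20/4=5, 20 mod 4=0
i=0  r:5+0⇒5  c:2·0+0⇒0

5,0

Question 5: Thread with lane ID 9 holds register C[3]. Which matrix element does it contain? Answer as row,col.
lane 9⇒9/4=2, 9 mod 4=1
i=3  r:2+8⇒10  c:2·1+1⇒3

10,3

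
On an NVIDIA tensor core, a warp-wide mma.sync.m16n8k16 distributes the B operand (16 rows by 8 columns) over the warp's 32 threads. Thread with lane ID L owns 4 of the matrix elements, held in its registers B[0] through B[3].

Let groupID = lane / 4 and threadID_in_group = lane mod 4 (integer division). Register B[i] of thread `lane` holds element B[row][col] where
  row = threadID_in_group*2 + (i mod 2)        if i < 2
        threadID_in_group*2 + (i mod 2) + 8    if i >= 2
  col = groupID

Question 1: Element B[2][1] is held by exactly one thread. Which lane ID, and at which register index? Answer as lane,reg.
c=1->g=1  r=2->rb=0,t=1,b0=0
L=1*4+1=5  i=0*2+0=0

5,0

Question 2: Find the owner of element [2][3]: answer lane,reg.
c: 3->gid=3  r: 2->r8=0,tid=1,i&1=0
L=3*4+1=13  i=0*2+0=0

13,0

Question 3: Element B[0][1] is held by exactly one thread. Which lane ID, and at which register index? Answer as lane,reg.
c=1->g=1  r=0->rb=0,t=0,b0=0
L=1*4+0=4  i=0*2+0=0

4,0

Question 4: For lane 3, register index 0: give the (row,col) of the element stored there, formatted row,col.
lane 3=>3/4=0, 3 mod 4=3
i=0  r:2·3+0+0=>6  c:0

6,0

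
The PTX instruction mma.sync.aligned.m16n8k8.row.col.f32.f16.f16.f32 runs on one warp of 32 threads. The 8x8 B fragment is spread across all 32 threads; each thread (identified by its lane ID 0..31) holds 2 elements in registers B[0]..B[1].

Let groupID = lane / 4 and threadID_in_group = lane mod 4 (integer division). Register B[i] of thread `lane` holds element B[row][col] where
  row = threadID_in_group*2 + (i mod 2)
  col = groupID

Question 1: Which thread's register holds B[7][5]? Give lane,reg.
23,1

c=5->g=5  r=7->t=3,b0=1
L=5*4+3=23  i=1=1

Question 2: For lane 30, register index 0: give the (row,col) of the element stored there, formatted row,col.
4,7

lane 30->30/4=7, 30 mod 4=2
i=0  r:2·2+0->4  c:7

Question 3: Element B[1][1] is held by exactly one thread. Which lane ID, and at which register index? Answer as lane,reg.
4,1

c=1→G=1  r=1→T=0,p=1
L=1*4+0=4  i=1=1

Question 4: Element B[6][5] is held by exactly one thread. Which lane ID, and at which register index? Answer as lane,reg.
23,0

c: 5->gid=5  r: 6->tid=3,i&1=0
L=5*4+3=23  i=0=0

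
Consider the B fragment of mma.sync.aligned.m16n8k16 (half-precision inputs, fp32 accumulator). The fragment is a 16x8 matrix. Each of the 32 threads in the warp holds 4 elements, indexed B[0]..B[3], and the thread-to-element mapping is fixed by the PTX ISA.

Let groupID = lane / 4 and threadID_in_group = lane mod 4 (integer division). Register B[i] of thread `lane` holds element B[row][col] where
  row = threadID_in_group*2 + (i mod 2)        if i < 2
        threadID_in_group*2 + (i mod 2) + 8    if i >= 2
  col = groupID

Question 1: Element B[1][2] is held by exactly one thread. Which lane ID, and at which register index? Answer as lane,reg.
c: 2->gid=2  r: 1->r8=0,tid=0,i&1=1
L=2*4+0=8  i=0*2+1=1

8,1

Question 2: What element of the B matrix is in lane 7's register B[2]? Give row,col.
14,1

7: g=1,t=3
[2] (3*2+0+8,1) = (14,1)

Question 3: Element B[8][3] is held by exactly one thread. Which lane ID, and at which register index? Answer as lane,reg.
12,2

c: 3->gid=3  r: 8->r8=1,tid=0,i&1=0
L=3*4+0=12  i=1*2+0=2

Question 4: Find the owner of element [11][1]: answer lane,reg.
5,3

c=1→G=1  r=11→rhi=1,T=1,p=1
L=1*4+1=5  i=1*2+1=3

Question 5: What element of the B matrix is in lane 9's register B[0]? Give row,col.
9: gr=2,th=1
[0] (1*2+0+0,2) = (2,2)

2,2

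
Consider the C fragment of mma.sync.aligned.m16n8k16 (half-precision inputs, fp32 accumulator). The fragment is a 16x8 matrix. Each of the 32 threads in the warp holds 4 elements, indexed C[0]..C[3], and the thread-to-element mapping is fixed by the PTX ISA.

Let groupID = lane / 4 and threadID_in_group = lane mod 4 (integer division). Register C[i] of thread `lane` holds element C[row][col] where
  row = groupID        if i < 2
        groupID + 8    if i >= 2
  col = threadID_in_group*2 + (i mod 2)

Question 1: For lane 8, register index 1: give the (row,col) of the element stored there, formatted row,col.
lane 8: gid=2 (8/4), tid=0 (8%4)
i=1: r=2+0=2, c=0*2+1=1

2,1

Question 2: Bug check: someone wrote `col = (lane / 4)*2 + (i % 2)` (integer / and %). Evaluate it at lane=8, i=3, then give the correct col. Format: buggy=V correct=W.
`(lane / 4)*2 + (i % 2)`[8,3]⇒5
8: gr=2,th=0
[3] (2+8,0*2+1) = (10,1)
col: 5 vs 1

buggy=5 correct=1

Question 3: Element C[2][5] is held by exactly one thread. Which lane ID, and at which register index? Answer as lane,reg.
10,1

r=2⇒gr=2,Rb=0  c=5⇒th=2,odd=1
L=2*4+2=10  i=0*2+1=1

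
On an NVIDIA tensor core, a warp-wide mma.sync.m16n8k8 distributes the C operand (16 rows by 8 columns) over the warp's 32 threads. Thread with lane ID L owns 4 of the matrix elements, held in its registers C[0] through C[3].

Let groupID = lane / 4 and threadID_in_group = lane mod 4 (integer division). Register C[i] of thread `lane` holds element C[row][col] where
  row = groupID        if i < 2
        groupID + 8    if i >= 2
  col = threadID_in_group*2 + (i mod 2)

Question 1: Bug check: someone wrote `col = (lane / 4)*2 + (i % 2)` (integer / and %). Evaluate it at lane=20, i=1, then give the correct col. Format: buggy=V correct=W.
`(lane / 4)*2 + (i % 2)`[20,1]⇒11
L=20⇒gr=20>>2=5, th=20&3=0
[1]⇒row 5+0=5  col 0·2+1=1
col: 11 vs 1

buggy=11 correct=1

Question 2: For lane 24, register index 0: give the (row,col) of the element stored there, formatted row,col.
6,0

lane 24→24/4=6, 24 mod 4=0
i=0  r:6+0→6  c:2·0+0→0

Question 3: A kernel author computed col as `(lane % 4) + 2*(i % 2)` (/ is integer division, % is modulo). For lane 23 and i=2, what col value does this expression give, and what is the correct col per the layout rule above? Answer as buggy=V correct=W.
`(lane % 4) + 2*(i % 2)`[23,2]=>3
23: grp=5,tig=3
[2] (5+8,3*2+0) = (13,6)
col: 3 vs 6

buggy=3 correct=6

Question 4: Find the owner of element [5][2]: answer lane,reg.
r=5⇒gr=5,Rb=0  c=2⇒th=1,odd=0
L=5*4+1=21  i=0*2+0=0

21,0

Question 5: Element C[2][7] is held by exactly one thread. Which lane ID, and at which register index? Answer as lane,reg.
r: 2->gid=2,r8=0  c: 7->tid=3,i&1=1
L=2*4+3=11  i=0*2+1=1

11,1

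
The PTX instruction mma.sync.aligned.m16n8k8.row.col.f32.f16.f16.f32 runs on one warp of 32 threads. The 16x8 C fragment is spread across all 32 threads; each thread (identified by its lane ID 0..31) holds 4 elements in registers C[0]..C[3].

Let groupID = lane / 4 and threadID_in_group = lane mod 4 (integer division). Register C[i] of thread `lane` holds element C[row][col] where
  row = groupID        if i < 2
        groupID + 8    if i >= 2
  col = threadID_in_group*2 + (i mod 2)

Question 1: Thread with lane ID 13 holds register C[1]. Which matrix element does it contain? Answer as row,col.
13: G=3,T=1
[1] (3+0,1*2+1) = (3,3)

3,3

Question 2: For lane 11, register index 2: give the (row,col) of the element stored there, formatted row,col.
10,6

11: G=2,T=3
[2] (2+8,3*2+0) = (10,6)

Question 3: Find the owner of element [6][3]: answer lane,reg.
r:6=>grp=6,rB=0  c:3=>tig=1,lo=1
L=6*4+1=25  i=0*2+1=1

25,1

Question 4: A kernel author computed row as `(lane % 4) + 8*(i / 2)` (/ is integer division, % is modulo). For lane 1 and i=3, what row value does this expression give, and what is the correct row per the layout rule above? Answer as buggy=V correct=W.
buggy=9 correct=8

`(lane % 4) + 8*(i / 2)`[1,3]->9
lane 1->1/4=0, 1 mod 4=1
i=3  r:0+8->8  c:2·1+1->3
row: 9 vs 8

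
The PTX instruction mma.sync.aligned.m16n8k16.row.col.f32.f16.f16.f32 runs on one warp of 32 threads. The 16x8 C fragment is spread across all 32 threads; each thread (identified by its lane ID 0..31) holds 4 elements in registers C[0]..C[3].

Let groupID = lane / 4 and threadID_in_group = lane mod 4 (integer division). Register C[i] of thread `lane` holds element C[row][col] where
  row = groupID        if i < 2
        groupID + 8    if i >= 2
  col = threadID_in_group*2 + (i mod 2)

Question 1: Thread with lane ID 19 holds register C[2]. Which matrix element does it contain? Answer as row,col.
12,6

L=19->g=19>>2=4, t=19&3=3
[2]->row 4+8=12  col 3·2+0=6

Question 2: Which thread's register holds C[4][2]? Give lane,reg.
17,0

r:4=>grp=4,rB=0  c:2=>tig=1,lo=0
L=4*4+1=17  i=0*2+0=0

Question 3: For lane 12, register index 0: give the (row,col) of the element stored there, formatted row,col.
3,0

lane 12: G=3 (12/4), T=0 (12%4)
i=0: r=3+0=3, c=0*2+0=0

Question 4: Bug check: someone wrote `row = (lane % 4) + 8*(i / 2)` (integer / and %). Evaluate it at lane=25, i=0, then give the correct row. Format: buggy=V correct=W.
buggy=1 correct=6

`(lane % 4) + 8*(i / 2)`[25,0]->1
lane 25: gid=6 (25/4), tid=1 (25%4)
i=0: r=6+0=6, c=1*2+0=2
row: 1 vs 6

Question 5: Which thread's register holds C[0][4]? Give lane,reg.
r:0=>grp=0,rB=0  c:4=>tig=2,lo=0
L=0*4+2=2  i=0*2+0=0

2,0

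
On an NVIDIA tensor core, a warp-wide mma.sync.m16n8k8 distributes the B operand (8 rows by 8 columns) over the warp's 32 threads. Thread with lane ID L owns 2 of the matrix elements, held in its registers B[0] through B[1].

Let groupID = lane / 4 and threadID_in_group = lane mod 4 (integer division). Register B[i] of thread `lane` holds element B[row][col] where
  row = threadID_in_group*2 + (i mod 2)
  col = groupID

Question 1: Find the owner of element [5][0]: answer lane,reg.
2,1

c=0→G=0  r=5→T=2,p=1
L=0*4+2=2  i=1=1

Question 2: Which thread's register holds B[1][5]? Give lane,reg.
c=5→G=5  r=1→T=0,p=1
L=5*4+0=20  i=1=1

20,1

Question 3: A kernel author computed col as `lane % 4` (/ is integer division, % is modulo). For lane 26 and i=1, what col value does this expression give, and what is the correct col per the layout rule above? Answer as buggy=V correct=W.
buggy=2 correct=6

`lane % 4`[26,1]->2
26: gid=6,tid=2
[1] (2*2+1,6) = (5,6)
col: 2 vs 6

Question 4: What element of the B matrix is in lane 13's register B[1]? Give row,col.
3,3

13: gid=3,tid=1
[1] (1*2+1,3) = (3,3)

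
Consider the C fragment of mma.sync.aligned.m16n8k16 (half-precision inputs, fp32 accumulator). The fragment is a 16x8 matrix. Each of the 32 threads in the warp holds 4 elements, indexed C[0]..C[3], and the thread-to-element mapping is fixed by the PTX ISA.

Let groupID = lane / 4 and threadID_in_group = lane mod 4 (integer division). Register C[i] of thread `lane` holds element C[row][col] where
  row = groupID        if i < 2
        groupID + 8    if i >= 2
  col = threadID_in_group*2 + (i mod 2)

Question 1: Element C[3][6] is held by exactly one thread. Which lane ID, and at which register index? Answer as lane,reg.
15,0

r=3⇒gr=3,Rb=0  c=6⇒th=3,odd=0
L=3*4+3=15  i=0*2+0=0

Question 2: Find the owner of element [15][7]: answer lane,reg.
r=15->g=7,rb=1  c=7->t=3,b0=1
L=7*4+3=31  i=1*2+1=3

31,3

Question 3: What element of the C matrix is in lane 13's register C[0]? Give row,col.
lane 13: gr=3 (13/4), th=1 (13%4)
i=0: r=3+0=3, c=1*2+0=2

3,2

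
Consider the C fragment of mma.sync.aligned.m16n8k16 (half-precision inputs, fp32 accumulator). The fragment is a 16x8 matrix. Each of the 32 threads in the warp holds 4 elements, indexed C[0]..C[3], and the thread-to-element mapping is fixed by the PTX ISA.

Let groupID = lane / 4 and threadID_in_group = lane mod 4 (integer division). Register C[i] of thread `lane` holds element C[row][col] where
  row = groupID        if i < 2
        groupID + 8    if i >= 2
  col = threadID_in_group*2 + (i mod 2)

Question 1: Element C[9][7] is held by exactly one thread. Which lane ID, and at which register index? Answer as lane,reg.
r=9⇒gr=1,Rb=1  c=7⇒th=3,odd=1
L=1*4+3=7  i=1*2+1=3

7,3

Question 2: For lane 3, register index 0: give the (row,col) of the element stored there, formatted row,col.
0,6

3: g=0,t=3
[0] (0+0,3*2+0) = (0,6)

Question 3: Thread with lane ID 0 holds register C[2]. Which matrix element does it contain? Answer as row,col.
lane 0: grp=0 (0/4), tig=0 (0%4)
i=2: r=0+8=8, c=0*2+0=0

8,0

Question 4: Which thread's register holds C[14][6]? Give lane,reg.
r:14=>grp=6,rB=1  c:6=>tig=3,lo=0
L=6*4+3=27  i=1*2+0=2

27,2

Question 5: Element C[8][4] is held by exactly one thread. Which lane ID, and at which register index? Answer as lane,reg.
r=8⇒gr=0,Rb=1  c=4⇒th=2,odd=0
L=0*4+2=2  i=1*2+0=2

2,2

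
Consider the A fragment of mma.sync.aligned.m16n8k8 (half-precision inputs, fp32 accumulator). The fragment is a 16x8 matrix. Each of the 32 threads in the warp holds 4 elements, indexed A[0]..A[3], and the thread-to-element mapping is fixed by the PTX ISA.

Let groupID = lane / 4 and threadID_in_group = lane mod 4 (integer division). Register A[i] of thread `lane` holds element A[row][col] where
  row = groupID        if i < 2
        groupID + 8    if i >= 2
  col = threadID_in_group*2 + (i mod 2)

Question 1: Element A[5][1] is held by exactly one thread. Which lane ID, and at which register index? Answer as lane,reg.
20,1

r=5->g=5,rb=0  c=1->t=0,b0=1
L=5*4+0=20  i=0*2+1=1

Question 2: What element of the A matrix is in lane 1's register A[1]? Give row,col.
0,3

lane 1: g=0 (1/4), t=1 (1%4)
i=1: r=0+0=0, c=1*2+1=3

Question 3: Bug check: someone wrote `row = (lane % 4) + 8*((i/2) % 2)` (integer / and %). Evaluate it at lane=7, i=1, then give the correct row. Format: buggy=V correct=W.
`(lane % 4) + 8*((i/2) % 2)`[7,1]->3
7: gid=1,tid=3
[1] (1+0,3*2+1) = (1,7)
row: 3 vs 1

buggy=3 correct=1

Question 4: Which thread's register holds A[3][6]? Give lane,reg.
15,0

r:3=>grp=3,rB=0  c:6=>tig=3,lo=0
L=3*4+3=15  i=0*2+0=0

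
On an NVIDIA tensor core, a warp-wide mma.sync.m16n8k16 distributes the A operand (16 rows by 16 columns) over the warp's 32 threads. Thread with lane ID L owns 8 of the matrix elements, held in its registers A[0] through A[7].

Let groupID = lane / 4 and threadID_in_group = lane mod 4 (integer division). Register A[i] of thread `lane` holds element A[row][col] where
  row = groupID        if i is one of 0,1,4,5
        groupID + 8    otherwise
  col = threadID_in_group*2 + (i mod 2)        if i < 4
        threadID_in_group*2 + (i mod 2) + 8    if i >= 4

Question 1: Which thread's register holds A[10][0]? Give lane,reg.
r=10->g=2,rb=1  c=0->cb=0,t=0,b0=0
L=2*4+0=8  i=0*4+1*2+0=2

8,2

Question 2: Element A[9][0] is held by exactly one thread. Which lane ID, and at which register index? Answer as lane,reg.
4,2

r:9=>grp=1,rB=1  c:0=>cB=0,tig=0,lo=0
L=1*4+0=4  i=0*4+1*2+0=2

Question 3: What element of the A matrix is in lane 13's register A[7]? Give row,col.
11,11

13: grp=3,tig=1
[7] (3+8,1*2+1+8) = (11,11)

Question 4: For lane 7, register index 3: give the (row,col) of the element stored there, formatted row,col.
9,7

lane 7: g=1 (7/4), t=3 (7%4)
i=3: r=1+8=9, c=3*2+1+0=7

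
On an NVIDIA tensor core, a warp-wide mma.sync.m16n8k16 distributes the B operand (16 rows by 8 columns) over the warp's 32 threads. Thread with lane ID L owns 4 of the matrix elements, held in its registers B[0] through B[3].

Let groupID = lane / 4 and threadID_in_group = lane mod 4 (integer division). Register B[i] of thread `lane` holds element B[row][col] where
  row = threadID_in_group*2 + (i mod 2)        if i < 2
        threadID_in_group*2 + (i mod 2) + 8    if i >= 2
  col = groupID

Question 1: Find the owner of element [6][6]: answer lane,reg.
c:6=>grp=6  r:6=>rB=0,tig=3,lo=0
L=6*4+3=27  i=0*2+0=0

27,0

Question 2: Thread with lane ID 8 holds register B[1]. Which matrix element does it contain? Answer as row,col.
lane 8=>8/4=2, 8 mod 4=0
i=1  r:2·0+1+0=>1  c:2

1,2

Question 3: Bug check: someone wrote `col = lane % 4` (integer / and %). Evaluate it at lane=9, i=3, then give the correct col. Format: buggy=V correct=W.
buggy=1 correct=2

`lane % 4`[9,3]->1
lane 9->9/4=2, 9 mod 4=1
i=3  r:2·1+1+8->11  c:2
col: 1 vs 2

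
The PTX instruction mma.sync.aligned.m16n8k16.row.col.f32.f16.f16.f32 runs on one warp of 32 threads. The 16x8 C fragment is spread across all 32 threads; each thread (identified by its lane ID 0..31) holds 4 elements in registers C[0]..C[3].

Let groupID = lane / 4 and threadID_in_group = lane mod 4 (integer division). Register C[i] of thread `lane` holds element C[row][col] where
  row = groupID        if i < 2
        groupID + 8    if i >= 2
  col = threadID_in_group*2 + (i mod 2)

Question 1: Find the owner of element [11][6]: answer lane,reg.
r:11=>grp=3,rB=1  c:6=>tig=3,lo=0
L=3*4+3=15  i=1*2+0=2

15,2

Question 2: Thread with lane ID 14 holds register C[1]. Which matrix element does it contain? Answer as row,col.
lane 14: gid=3 (14/4), tid=2 (14%4)
i=1: r=3+0=3, c=2*2+1=5

3,5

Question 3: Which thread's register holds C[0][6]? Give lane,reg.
3,0

r=0→G=0,rhi=0  c=6→T=3,p=0
L=0*4+3=3  i=0*2+0=0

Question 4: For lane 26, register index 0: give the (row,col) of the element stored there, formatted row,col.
lane 26: grp=6 (26/4), tig=2 (26%4)
i=0: r=6+0=6, c=2*2+0=4

6,4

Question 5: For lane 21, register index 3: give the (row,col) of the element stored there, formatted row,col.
21: G=5,T=1
[3] (5+8,1*2+1) = (13,3)

13,3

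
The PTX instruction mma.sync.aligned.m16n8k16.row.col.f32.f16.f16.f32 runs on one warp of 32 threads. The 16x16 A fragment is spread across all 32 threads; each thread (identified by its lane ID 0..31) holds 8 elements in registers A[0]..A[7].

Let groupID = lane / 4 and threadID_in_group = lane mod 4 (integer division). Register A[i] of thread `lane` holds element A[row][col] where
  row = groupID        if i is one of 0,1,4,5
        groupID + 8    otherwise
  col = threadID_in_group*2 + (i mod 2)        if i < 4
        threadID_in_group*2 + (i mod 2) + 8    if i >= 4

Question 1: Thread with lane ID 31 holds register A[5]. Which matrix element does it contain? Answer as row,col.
lane 31=>31/4=7, 31 mod 4=3
i=5  r:7+0=>7  c:2·3+1+8=>15

7,15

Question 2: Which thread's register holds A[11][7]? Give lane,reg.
r=11⇒gr=3,Rb=1  c=7⇒Cb=0,th=3,odd=1
L=3*4+3=15  i=0*4+1*2+1=3

15,3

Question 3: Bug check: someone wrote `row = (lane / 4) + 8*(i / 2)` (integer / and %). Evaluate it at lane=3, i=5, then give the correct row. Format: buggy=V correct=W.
`(lane / 4) + 8*(i / 2)`[3,5]=>16
3: grp=0,tig=3
[5] (0+0,3*2+1+8) = (0,15)
row: 16 vs 0

buggy=16 correct=0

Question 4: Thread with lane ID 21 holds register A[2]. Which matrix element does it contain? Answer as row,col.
21: grp=5,tig=1
[2] (5+8,1*2+0+0) = (13,2)

13,2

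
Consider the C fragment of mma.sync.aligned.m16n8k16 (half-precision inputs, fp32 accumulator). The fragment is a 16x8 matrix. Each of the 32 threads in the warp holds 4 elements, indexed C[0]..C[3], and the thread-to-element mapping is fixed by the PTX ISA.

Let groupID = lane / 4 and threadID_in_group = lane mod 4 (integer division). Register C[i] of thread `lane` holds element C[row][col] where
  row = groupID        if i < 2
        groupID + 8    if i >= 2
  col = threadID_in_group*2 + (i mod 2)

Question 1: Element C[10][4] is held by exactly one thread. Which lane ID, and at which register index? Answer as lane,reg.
10,2

r=10→G=2,rhi=1  c=4→T=2,p=0
L=2*4+2=10  i=1*2+0=2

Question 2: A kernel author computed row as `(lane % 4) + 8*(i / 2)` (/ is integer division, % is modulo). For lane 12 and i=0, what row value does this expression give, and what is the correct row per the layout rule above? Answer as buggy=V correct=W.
`(lane % 4) + 8*(i / 2)`[12,0]=>0
L=12=>grp=12>>2=3, tig=12&3=0
[0]=>row 3+0=3  col 0·2+0=0
row: 0 vs 3

buggy=0 correct=3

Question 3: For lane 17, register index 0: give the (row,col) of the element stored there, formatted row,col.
lane 17->17/4=4, 17 mod 4=1
i=0  r:4+0->4  c:2·1+0->2

4,2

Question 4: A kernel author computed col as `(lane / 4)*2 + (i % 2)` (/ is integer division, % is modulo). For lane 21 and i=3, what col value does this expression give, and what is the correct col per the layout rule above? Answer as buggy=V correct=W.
buggy=11 correct=3

`(lane / 4)*2 + (i % 2)`[21,3]=>11
L=21=>grp=21>>2=5, tig=21&3=1
[3]=>row 5+8=13  col 1·2+1=3
col: 11 vs 3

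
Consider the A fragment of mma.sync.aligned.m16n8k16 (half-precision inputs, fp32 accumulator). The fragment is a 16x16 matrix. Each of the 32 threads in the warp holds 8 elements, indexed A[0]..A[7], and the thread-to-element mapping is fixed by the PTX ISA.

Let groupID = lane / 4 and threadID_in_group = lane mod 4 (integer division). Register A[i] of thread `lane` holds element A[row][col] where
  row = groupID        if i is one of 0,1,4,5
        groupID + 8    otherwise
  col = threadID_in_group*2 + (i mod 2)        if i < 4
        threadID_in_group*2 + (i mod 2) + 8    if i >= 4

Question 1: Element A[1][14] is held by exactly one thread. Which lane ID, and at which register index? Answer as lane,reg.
r: 1->gid=1,r8=0  c: 14->c8=1,tid=3,i&1=0
L=1*4+3=7  i=1*4+0*2+0=4

7,4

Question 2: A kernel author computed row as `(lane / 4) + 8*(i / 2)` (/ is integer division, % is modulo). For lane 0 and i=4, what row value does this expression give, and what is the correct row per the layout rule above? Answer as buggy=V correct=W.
`(lane / 4) + 8*(i / 2)`[0,4]→16
L=0→G=0>>2=0, T=0&3=0
[4]→row 0+0=0  col 0·2+0+8=8
row: 16 vs 0

buggy=16 correct=0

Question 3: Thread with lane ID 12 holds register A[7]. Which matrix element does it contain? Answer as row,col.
lane 12->12/4=3, 12 mod 4=0
i=7  r:3+8->11  c:2·0+1+8->9

11,9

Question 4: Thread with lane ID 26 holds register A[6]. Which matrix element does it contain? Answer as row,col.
lane 26: g=6 (26/4), t=2 (26%4)
i=6: r=6+8=14, c=2*2+0+8=12

14,12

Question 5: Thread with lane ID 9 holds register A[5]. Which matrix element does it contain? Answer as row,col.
2,11

L=9⇒gr=9>>2=2, th=9&3=1
[5]⇒row 2+0=2  col 1·2+1+8=11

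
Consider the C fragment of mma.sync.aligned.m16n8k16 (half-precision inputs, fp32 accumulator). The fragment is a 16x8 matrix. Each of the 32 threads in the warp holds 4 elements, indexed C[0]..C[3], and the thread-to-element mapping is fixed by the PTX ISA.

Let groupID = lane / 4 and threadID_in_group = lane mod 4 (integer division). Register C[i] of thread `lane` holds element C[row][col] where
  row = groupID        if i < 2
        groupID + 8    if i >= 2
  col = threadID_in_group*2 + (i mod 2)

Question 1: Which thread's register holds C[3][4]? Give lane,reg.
r=3⇒gr=3,Rb=0  c=4⇒th=2,odd=0
L=3*4+2=14  i=0*2+0=0

14,0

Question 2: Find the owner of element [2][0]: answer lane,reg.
8,0

r: 2->gid=2,r8=0  c: 0->tid=0,i&1=0
L=2*4+0=8  i=0*2+0=0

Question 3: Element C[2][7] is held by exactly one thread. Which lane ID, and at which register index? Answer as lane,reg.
11,1

r=2->g=2,rb=0  c=7->t=3,b0=1
L=2*4+3=11  i=0*2+1=1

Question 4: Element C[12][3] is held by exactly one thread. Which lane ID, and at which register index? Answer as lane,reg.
r=12⇒gr=4,Rb=1  c=3⇒th=1,odd=1
L=4*4+1=17  i=1*2+1=3

17,3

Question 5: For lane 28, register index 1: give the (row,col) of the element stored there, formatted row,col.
L=28→G=28>>2=7, T=28&3=0
[1]→row 7+0=7  col 0·2+1=1

7,1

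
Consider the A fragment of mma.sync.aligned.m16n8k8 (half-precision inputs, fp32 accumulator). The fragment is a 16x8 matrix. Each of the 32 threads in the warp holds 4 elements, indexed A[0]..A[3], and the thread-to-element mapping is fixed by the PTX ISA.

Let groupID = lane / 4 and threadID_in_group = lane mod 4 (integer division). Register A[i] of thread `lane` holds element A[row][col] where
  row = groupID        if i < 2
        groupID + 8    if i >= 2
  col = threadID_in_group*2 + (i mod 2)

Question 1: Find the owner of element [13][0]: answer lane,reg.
20,2

r:13=>grp=5,rB=1  c:0=>tig=0,lo=0
L=5*4+0=20  i=1*2+0=2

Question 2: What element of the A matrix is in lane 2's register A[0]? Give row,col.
2: G=0,T=2
[0] (0+0,2*2+0) = (0,4)

0,4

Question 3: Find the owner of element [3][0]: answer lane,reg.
12,0

r=3⇒gr=3,Rb=0  c=0⇒th=0,odd=0
L=3*4+0=12  i=0*2+0=0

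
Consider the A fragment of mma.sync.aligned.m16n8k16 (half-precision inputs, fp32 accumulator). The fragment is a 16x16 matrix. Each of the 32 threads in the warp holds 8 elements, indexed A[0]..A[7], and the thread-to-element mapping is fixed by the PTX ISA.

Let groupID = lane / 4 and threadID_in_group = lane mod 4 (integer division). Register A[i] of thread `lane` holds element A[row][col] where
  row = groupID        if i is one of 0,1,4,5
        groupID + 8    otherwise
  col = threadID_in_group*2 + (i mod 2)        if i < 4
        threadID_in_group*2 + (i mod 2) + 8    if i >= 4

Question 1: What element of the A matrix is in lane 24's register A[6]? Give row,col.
14,8

lane 24⇒24/4=6, 24 mod 4=0
i=6  r:6+8⇒14  c:2·0+0+8⇒8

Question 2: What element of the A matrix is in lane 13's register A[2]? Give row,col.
11,2

L=13->gid=13>>2=3, tid=13&3=1
[2]->row 3+8=11  col 1·2+0+0=2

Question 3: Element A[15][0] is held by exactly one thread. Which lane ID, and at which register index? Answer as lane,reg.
r:15=>grp=7,rB=1  c:0=>cB=0,tig=0,lo=0
L=7*4+0=28  i=0*4+1*2+0=2

28,2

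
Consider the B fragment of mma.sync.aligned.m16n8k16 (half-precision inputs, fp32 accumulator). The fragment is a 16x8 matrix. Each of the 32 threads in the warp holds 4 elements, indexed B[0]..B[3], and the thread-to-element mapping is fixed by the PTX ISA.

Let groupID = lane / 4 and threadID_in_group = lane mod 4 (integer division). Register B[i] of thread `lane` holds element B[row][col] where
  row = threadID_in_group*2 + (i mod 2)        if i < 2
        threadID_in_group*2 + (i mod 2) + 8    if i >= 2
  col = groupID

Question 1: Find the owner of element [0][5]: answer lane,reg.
20,0

c:5=>grp=5  r:0=>rB=0,tig=0,lo=0
L=5*4+0=20  i=0*2+0=0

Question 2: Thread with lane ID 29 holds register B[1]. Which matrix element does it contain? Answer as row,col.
L=29→G=29>>2=7, T=29&3=1
[1]→row 1·2+1+0=3  col G=7

3,7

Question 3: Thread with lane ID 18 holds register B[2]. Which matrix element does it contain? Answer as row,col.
18: G=4,T=2
[2] (2*2+0+8,4) = (12,4)

12,4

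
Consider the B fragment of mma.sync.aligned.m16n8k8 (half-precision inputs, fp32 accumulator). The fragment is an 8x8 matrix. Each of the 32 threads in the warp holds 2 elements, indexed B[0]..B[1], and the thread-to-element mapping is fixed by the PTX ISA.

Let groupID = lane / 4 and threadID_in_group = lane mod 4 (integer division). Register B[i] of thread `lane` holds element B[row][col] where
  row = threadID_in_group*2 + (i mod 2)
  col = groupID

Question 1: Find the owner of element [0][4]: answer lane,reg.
16,0

c=4→G=4  r=0→T=0,p=0
L=4*4+0=16  i=0=0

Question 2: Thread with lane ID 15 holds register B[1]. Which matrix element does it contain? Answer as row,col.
15: grp=3,tig=3
[1] (3*2+1,3) = (7,3)

7,3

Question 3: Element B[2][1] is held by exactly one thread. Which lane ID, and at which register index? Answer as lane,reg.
c: 1->gid=1  r: 2->tid=1,i&1=0
L=1*4+1=5  i=0=0

5,0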